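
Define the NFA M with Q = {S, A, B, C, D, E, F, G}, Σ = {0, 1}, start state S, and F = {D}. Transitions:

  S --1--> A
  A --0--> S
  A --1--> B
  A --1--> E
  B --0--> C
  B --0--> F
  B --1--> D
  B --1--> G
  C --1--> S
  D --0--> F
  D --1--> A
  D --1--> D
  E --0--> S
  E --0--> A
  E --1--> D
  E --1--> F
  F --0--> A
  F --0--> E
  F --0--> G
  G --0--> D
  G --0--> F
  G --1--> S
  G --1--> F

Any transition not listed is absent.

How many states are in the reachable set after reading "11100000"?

6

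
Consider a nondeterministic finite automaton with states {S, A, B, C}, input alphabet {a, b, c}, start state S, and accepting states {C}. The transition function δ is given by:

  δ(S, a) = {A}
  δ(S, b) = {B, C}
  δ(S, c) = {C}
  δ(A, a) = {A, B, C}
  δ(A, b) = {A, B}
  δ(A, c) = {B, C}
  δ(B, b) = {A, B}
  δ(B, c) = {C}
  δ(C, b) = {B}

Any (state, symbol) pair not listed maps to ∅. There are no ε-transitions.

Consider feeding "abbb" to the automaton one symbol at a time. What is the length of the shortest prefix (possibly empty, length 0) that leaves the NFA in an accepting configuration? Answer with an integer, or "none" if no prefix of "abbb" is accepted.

none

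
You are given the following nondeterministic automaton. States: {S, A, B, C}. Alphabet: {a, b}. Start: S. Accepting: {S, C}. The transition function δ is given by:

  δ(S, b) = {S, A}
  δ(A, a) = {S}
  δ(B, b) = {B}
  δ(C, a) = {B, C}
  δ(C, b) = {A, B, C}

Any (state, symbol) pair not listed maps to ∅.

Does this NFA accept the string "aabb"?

Start in {S}.
Read 'a': {S} → ∅.
The set is empty and remains empty for the remaining 3 symbols.
The final set ∅ contains no accepting state.

No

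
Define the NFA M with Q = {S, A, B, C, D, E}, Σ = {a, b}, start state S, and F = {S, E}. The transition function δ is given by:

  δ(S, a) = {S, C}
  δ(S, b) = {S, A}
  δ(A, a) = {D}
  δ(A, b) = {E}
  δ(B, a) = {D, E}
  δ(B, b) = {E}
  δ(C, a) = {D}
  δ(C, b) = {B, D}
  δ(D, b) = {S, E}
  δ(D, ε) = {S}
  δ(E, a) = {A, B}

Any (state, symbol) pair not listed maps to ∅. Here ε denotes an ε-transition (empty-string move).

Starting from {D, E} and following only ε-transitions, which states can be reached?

{S, D, E}

Begin with {D, E}.
ε-move D → S; add S.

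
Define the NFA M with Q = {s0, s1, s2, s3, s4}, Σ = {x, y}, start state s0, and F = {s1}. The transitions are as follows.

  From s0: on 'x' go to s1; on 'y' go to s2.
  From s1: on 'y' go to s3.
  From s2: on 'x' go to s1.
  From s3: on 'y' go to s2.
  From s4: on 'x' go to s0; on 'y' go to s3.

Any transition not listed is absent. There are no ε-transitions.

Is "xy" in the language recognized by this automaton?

Start in {s0}.
Read 'x': s0→{s1}; now {s1}.
Read 'y': s1→{s3}; now {s3}.
The final set {s3} contains no accepting state.

No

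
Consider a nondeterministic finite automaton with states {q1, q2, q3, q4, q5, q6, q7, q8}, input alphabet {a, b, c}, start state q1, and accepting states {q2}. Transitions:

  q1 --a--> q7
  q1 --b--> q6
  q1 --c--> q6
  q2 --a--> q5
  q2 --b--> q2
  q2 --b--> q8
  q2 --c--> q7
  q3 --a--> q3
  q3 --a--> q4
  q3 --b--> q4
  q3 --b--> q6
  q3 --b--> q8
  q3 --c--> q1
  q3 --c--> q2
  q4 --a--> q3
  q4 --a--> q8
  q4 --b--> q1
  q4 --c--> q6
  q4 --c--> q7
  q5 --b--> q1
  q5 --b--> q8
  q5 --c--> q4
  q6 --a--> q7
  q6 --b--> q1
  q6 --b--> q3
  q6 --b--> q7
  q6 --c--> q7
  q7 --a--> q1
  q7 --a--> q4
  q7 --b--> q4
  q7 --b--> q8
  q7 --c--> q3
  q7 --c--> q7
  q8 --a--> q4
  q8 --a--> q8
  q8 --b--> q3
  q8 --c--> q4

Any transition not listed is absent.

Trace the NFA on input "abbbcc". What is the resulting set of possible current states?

Start in {q1}.
Read 'a': {q1} → {q7}.
Read 'b': {q7} → {q4, q8}.
Read 'b': {q4, q8} → {q1, q3}.
Read 'b': {q1, q3} → {q4, q6, q8}.
Read 'c': {q4, q6, q8} → {q4, q6, q7}.
Read 'c': {q4, q6, q7} → {q3, q6, q7}.

{q3, q6, q7}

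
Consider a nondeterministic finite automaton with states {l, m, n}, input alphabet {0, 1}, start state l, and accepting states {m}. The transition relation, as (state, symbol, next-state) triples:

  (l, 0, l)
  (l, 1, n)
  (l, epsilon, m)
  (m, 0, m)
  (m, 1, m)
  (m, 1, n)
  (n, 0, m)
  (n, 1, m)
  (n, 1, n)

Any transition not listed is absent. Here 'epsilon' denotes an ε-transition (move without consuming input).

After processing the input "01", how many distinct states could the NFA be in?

2

Start: ε-closure({l}) = {l, m}.
Read '0': {l, m} → {l, m}.
Read '1': {l, m} → {m, n}.
That set has 2 states.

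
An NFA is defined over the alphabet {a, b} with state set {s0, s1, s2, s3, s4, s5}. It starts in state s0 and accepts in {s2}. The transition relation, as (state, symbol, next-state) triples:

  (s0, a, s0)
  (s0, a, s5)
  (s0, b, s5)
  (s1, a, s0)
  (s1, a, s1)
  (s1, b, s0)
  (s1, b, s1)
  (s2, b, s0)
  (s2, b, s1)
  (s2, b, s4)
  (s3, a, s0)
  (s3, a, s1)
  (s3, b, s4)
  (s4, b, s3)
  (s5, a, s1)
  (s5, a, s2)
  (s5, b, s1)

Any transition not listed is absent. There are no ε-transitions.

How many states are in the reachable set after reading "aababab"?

4

Start in {s0}.
Read 'a': {s0} → {s0, s5}.
Read 'a': {s0, s5} → {s0, s1, s2, s5}.
Read 'b': {s0, s1, s2, s5} → {s0, s1, s4, s5}.
Read 'a': {s0, s1, s4, s5} → {s0, s1, s2, s5}.
Read 'b': {s0, s1, s2, s5} → {s0, s1, s4, s5}.
Read 'a': {s0, s1, s4, s5} → {s0, s1, s2, s5}.
Read 'b': {s0, s1, s2, s5} → {s0, s1, s4, s5}.
That set has 4 states.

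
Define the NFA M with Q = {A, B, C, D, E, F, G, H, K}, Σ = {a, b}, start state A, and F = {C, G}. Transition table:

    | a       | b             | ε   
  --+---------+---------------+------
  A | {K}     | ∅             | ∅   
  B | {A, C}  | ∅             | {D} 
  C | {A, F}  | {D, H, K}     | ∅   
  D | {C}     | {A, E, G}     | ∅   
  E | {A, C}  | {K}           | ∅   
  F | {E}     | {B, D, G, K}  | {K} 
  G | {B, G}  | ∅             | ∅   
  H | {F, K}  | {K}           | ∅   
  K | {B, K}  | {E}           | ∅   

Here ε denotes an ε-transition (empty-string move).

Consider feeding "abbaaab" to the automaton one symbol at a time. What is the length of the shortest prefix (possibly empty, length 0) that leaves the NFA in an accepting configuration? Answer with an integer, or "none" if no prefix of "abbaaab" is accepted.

Start in {A}.
Read 'a': {A} → {K}.
Read 'b': {K} → {E}.
Read 'b': {E} → {K}.
Read 'a': {K} → {B, D, K}.
Read 'a': {B, D, K} → {A, B, C, D, K}.
None of the earlier sets intersect F, but {A, B, C, D, K} does.

5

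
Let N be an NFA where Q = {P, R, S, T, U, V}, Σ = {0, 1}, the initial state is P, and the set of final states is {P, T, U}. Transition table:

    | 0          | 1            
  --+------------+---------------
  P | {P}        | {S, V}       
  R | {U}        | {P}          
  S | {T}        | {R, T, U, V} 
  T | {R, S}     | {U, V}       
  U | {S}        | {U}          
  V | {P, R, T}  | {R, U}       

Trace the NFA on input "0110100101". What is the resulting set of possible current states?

{P, R, S, T, U, V}

Start in {P}.
Read '0': {P} → {P}.
Read '1': {P} → {S, V}.
Read '1': {S, V} → {R, T, U, V}.
Read '0': {R, T, U, V} → {P, R, S, T, U}.
Read '1': {P, R, S, T, U} → {P, R, S, T, U, V}.
Read '0': {P, R, S, T, U, V} → {P, R, S, T, U}.
Read '0': {P, R, S, T, U} → {P, R, S, T, U}.
Read '1': {P, R, S, T, U} → {P, R, S, T, U, V}.
Read '0': {P, R, S, T, U, V} → {P, R, S, T, U}.
Read '1': {P, R, S, T, U} → {P, R, S, T, U, V}.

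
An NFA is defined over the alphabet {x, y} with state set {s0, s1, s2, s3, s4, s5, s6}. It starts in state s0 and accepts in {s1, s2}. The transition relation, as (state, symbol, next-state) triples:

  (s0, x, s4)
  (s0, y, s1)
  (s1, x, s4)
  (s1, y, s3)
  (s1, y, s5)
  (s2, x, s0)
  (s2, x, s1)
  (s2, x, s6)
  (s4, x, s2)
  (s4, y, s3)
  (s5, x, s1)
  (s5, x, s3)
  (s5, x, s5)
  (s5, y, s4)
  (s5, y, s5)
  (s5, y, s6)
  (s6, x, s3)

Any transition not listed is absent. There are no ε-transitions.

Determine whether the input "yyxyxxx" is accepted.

Yes

Start in {s0}.
Read 'y': {s0} → {s1}.
Read 'y': {s1} → {s3, s5}.
Read 'x': {s3, s5} → {s1, s3, s5}.
Read 'y': {s1, s3, s5} → {s3, s4, s5, s6}.
Read 'x': {s3, s4, s5, s6} → {s1, s2, s3, s5}.
Read 'x': {s1, s2, s3, s5} → {s0, s1, s3, s4, s5, s6}.
Read 'x': {s0, s1, s3, s4, s5, s6} → {s1, s2, s3, s4, s5}.
The final set {s1, s2, s3, s4, s5} contains the accepting states s1, s2.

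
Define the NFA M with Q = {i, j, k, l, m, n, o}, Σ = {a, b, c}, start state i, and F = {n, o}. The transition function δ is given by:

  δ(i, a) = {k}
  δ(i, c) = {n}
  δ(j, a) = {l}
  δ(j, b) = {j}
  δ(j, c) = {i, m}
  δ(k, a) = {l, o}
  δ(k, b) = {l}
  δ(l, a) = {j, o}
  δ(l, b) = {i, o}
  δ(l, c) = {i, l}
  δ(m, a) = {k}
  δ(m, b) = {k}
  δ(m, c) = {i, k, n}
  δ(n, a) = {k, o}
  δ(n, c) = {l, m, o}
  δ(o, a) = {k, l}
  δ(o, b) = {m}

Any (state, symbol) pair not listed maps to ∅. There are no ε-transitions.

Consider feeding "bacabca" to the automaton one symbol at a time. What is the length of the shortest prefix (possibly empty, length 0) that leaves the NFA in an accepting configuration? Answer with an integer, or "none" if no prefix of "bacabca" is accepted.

none

Start in {i}.
Read 'b': {i} → ∅.
The set is empty and remains empty for the remaining 6 symbols.
No reachable set along the way intersects F.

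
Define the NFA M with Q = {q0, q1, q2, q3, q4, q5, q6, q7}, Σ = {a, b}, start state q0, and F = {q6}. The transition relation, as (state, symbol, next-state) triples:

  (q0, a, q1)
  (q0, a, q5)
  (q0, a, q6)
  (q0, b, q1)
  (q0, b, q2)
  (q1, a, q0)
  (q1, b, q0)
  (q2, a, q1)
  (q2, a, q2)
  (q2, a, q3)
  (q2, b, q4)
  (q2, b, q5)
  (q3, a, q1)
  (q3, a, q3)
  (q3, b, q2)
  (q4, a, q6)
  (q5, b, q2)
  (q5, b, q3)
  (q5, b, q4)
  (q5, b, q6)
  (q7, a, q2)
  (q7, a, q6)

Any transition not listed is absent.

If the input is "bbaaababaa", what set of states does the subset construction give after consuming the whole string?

Start in {q0}.
Read 'b': {q0} → {q1, q2}.
Read 'b': {q1, q2} → {q0, q4, q5}.
Read 'a': {q0, q4, q5} → {q1, q5, q6}.
Read 'a': {q1, q5, q6} → {q0}.
Read 'a': {q0} → {q1, q5, q6}.
Read 'b': {q1, q5, q6} → {q0, q2, q3, q4, q6}.
Read 'a': {q0, q2, q3, q4, q6} → {q1, q2, q3, q5, q6}.
Read 'b': {q1, q2, q3, q5, q6} → {q0, q2, q3, q4, q5, q6}.
Read 'a': {q0, q2, q3, q4, q5, q6} → {q1, q2, q3, q5, q6}.
Read 'a': {q1, q2, q3, q5, q6} → {q0, q1, q2, q3}.

{q0, q1, q2, q3}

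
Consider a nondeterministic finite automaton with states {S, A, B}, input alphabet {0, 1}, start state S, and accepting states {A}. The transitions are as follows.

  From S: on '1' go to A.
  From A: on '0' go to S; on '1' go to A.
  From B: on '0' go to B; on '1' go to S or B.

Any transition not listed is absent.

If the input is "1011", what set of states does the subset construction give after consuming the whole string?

Start in {S}.
Read '1': {S} → {A}.
Read '0': {A} → {S}.
Read '1': {S} → {A}.
Read '1': {A} → {A}.

{A}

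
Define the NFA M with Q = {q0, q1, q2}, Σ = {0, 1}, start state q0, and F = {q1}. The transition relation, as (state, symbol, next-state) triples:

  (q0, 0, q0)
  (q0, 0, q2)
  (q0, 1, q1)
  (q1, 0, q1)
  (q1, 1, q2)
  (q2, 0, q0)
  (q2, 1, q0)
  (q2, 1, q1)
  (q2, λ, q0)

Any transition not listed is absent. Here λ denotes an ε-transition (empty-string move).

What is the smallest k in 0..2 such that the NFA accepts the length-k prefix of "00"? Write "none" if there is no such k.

none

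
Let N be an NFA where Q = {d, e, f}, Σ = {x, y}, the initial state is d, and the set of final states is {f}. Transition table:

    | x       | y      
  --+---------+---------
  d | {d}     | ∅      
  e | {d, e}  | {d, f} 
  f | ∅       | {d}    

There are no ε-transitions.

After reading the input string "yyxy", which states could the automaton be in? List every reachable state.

∅

Start in {d}.
Read 'y': d→∅; now ∅.
The set is empty and remains empty for the remaining 3 symbols.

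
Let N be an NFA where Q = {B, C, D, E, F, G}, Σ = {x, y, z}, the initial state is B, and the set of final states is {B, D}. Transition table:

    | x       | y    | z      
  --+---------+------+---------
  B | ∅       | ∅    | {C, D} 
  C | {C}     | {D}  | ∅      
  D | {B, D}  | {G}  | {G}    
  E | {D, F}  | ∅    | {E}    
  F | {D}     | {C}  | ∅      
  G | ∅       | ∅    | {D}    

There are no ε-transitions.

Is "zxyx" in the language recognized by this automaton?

Start in {B}.
Read 'z': {B} → {C, D}.
Read 'x': {C, D} → {B, C, D}.
Read 'y': {B, C, D} → {D, G}.
Read 'x': {D, G} → {B, D}.
The final set {B, D} contains the accepting states B, D.

Yes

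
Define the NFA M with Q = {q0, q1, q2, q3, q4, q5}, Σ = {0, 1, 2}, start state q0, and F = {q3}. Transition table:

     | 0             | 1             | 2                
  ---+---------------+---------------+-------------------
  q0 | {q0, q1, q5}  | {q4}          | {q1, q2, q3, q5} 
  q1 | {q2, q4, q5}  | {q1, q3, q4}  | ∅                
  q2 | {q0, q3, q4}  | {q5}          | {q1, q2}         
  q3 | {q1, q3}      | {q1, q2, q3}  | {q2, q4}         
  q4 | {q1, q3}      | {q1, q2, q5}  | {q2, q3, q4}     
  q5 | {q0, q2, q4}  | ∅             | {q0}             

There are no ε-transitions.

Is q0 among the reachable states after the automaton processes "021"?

Start in {q0}.
Read '0': q0→{q0, q1, q5}; now {q0, q1, q5}.
Read '2': q0→{q1, q2, q3, q5}, q1→∅, q5→{q0}; now {q0, q1, q2, q3, q5}.
Read '1': q0→{q4}, q1→{q1, q3, q4}, q2→{q5}, q3→{q1, q2, q3}, q5→∅; now {q1, q2, q3, q4, q5}.
State q0 is not in {q1, q2, q3, q4, q5}.

No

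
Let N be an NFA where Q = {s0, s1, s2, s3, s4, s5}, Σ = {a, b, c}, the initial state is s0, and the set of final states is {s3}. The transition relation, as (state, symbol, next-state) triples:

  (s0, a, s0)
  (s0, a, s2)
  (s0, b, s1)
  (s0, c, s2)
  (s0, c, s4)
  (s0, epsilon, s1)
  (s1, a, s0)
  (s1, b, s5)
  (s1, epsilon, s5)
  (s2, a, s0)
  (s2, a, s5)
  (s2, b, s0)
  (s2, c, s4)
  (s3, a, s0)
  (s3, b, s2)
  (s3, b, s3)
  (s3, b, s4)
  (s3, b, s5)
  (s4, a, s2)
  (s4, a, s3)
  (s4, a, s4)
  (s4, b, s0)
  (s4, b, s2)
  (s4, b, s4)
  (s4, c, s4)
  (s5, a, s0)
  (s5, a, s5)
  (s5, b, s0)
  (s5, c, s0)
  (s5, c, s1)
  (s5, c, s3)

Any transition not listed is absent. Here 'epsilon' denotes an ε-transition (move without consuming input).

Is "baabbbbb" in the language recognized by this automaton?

Start: ε-closure({s0}) = {s0, s1, s5}.
Read 'b': s0→{s1}, s1→{s5}, s5→{s0}; now {s0, s1, s5}.
Read 'a': s0→{s0, s2}, s1→{s0}, s5→{s0, s5}; union {s0, s2, s5}; ε-closure = {s0, s1, s2, s5}.
Read 'a': s0→{s0, s2}, s1→{s0}, s2→{s0, s5}, s5→{s0, s5}; union {s0, s2, s5}; ε-closure = {s0, s1, s2, s5}.
Read 'b': s0→{s1}, s1→{s5}, s2→{s0}, s5→{s0}; now {s0, s1, s5}.
Read 'b': s0→{s1}, s1→{s5}, s5→{s0}; now {s0, s1, s5}.
Read 'b': s0→{s1}, s1→{s5}, s5→{s0}; now {s0, s1, s5}.
Read 'b': s0→{s1}, s1→{s5}, s5→{s0}; now {s0, s1, s5}.
Read 'b': s0→{s1}, s1→{s5}, s5→{s0}; now {s0, s1, s5}.
The final set {s0, s1, s5} contains no accepting state.

No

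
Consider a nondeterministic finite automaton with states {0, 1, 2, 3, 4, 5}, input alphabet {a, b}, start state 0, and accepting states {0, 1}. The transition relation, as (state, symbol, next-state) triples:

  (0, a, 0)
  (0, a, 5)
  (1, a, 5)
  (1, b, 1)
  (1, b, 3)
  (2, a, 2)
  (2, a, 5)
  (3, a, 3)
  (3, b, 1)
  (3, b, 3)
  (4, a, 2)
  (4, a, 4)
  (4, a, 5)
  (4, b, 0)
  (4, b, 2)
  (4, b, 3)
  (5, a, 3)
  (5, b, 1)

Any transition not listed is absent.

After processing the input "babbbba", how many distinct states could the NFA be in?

0

Start in {0}.
Read 'b': 0→∅; now ∅.
The set is empty and remains empty for the remaining 6 symbols.
That set has 0 states.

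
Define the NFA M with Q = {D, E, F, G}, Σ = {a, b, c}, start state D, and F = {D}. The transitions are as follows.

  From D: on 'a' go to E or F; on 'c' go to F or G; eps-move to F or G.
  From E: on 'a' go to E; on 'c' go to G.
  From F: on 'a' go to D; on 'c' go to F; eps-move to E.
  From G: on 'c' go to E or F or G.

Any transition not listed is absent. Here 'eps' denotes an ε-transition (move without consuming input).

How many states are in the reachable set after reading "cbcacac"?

Start: ε-closure({D}) = {D, E, F, G}.
Read 'c': D→{F, G}, E→{G}, F→{F}, G→{E, F, G}; now {E, F, G}.
Read 'b': E→∅, F→∅, G→∅; now ∅.
The set is empty and remains empty for the remaining 5 symbols.
That set has 0 states.

0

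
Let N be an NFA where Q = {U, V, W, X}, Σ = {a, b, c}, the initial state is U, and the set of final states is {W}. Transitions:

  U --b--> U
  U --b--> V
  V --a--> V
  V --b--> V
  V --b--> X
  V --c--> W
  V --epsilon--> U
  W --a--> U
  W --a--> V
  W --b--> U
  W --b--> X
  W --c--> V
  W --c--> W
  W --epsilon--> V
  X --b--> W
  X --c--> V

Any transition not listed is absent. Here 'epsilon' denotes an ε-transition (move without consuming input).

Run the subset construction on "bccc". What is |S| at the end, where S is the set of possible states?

Start in {U}.
Read 'b': U→{U, V}; now {U, V}.
Read 'c': U→∅, V→{W}; union {W}; ε-closure = {U, V, W}.
Read 'c': U→∅, V→{W}, W→{V, W}; union {V, W}; ε-closure = {U, V, W}.
Read 'c': U→∅, V→{W}, W→{V, W}; union {V, W}; ε-closure = {U, V, W}.
That set has 3 states.

3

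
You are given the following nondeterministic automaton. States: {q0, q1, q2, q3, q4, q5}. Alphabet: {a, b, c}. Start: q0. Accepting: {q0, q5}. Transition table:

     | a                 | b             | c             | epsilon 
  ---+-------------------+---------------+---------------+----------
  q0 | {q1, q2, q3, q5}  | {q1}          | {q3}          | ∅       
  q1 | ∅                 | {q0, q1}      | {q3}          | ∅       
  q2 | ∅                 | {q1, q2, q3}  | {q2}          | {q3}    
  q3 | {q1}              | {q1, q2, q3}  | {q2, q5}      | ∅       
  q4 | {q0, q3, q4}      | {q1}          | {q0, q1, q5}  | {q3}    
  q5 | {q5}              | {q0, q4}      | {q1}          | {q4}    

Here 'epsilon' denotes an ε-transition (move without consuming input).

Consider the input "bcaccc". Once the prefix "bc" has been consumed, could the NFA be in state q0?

No

Start in {q0}.
Read 'b': {q0} → {q1}.
Read 'c': {q1} → {q3}.
State q0 is not in {q3}.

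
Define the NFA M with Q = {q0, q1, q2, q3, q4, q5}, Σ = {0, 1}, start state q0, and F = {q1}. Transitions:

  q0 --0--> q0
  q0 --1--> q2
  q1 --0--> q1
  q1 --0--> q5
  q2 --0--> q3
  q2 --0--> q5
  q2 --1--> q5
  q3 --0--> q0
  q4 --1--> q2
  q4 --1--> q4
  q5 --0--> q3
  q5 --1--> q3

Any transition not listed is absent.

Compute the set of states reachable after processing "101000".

{q0}

Start in {q0}.
Read '1': {q0} → {q2}.
Read '0': {q2} → {q3, q5}.
Read '1': {q3, q5} → {q3}.
Read '0': {q3} → {q0}.
Read '0': {q0} → {q0}.
Read '0': {q0} → {q0}.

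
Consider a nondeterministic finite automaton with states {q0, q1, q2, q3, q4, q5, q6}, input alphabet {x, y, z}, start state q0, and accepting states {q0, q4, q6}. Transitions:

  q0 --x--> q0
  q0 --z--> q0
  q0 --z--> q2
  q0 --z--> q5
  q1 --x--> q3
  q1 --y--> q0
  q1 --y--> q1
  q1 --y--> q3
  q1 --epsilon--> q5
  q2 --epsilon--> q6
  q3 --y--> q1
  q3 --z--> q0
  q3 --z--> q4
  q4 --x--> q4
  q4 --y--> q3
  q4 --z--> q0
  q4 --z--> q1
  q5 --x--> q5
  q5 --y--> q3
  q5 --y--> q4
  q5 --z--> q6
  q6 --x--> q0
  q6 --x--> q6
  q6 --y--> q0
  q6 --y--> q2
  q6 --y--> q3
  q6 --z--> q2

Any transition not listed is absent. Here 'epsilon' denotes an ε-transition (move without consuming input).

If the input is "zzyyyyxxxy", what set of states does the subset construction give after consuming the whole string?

Start in {q0}.
Read 'z': {q0} → {q0, q2, q5, q6}.
Read 'z': {q0, q2, q5, q6} → {q0, q2, q5, q6}.
Read 'y': {q0, q2, q5, q6} → {q0, q2, q3, q4, q6}.
Read 'y': {q0, q2, q3, q4, q6} → {q0, q1, q2, q3, q5, q6}.
Read 'y': {q0, q1, q2, q3, q5, q6} → {q0, q1, q2, q3, q4, q5, q6}.
Read 'y': {q0, q1, q2, q3, q4, q5, q6} → {q0, q1, q2, q3, q4, q5, q6}.
Read 'x': {q0, q1, q2, q3, q4, q5, q6} → {q0, q3, q4, q5, q6}.
Read 'x': {q0, q3, q4, q5, q6} → {q0, q4, q5, q6}.
Read 'x': {q0, q4, q5, q6} → {q0, q4, q5, q6}.
Read 'y': {q0, q4, q5, q6} → {q0, q2, q3, q4, q6}.

{q0, q2, q3, q4, q6}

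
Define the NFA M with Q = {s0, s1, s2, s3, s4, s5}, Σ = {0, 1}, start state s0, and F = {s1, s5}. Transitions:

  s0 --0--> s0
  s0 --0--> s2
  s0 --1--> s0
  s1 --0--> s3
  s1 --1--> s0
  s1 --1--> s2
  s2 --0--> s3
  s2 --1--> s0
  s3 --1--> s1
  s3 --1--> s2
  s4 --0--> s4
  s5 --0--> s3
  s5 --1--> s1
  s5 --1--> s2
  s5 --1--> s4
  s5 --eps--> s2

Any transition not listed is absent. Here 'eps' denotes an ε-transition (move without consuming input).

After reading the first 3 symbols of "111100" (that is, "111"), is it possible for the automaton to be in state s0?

Yes

Start in {s0}.
Read '1': s0→{s0}; now {s0}.
Read '1': s0→{s0}; now {s0}.
Read '1': s0→{s0}; now {s0}.
State s0 is in {s0}.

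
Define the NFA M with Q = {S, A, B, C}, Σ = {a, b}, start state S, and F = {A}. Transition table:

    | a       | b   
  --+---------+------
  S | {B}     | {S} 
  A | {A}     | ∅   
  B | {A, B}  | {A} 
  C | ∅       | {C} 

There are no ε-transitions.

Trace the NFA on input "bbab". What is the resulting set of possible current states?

Start in {S}.
Read 'b': S→{S}; now {S}.
Read 'b': S→{S}; now {S}.
Read 'a': S→{B}; now {B}.
Read 'b': B→{A}; now {A}.

{A}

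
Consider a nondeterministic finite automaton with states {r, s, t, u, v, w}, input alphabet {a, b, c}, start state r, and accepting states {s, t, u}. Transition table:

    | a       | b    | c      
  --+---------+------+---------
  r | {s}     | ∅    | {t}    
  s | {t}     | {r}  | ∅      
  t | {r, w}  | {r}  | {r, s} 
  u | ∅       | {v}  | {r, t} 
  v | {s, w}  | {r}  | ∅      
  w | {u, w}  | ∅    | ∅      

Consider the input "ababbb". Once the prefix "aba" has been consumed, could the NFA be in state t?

Start in {r}.
Read 'a': r→{s}; now {s}.
Read 'b': s→{r}; now {r}.
Read 'a': r→{s}; now {s}.
State t is not in {s}.

No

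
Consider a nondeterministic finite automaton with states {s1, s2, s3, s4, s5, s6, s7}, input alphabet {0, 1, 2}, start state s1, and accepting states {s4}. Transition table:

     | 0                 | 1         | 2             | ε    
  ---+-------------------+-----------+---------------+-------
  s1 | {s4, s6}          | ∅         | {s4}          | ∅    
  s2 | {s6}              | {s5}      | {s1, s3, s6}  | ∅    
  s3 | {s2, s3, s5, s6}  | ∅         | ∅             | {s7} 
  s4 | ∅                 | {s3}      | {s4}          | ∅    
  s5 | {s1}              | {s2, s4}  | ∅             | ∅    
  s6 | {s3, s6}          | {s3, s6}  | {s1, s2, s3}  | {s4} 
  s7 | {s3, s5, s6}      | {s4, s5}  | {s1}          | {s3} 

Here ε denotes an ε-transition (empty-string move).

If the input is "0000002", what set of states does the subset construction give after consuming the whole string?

{s1, s2, s3, s4, s6, s7}

Start in {s1}.
Read '0': s1→{s4, s6}; now {s4, s6}.
Read '0': s4→∅, s6→{s3, s6}; union {s3, s6}; ε-closure = {s3, s4, s6, s7}.
Read '0': s3→{s2, s3, s5, s6}, s4→∅, s6→{s3, s6}, s7→{s3, s5, s6}; union {s2, s3, s5, s6}; ε-closure = {s2, s3, s4, s5, s6, s7}.
Read '0': s2→{s6}, s3→{s2, s3, s5, s6}, s4→∅, s5→{s1}, s6→{s3, s6}, s7→{s3, s5, s6}; union {s1, s2, s3, s5, s6}; ε-closure = {s1, s2, s3, s4, s5, s6, s7}.
Read '0': s1→{s4, s6}, s2→{s6}, s3→{s2, s3, s5, s6}, s4→∅, s5→{s1}, s6→{s3, s6}, s7→{s3, s5, s6}; union {s1, s2, s3, s4, s5, s6}; ε-closure = {s1, s2, s3, s4, s5, s6, s7}.
Read '0': s1→{s4, s6}, s2→{s6}, s3→{s2, s3, s5, s6}, s4→∅, s5→{s1}, s6→{s3, s6}, s7→{s3, s5, s6}; union {s1, s2, s3, s4, s5, s6}; ε-closure = {s1, s2, s3, s4, s5, s6, s7}.
Read '2': s1→{s4}, s2→{s1, s3, s6}, s3→∅, s4→{s4}, s5→∅, s6→{s1, s2, s3}, s7→{s1}; union {s1, s2, s3, s4, s6}; ε-closure = {s1, s2, s3, s4, s6, s7}.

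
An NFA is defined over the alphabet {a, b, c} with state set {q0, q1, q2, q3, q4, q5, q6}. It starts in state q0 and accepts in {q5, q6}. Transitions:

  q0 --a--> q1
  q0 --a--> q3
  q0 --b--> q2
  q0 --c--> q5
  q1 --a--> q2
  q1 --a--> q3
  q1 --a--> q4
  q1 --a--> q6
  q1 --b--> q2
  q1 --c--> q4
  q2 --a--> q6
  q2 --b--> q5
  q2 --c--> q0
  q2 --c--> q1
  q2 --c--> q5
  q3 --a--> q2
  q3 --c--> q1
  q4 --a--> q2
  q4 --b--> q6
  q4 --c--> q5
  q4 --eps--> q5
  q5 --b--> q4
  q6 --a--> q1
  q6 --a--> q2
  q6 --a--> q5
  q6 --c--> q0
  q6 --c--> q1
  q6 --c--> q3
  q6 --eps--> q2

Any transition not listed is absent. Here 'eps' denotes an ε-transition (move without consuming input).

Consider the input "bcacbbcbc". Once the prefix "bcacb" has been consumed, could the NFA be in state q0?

No

Start in {q0}.
Read 'b': q0→{q2}; now {q2}.
Read 'c': q2→{q0, q1, q5}; now {q0, q1, q5}.
Read 'a': q0→{q1, q3}, q1→{q2, q3, q4, q6}, q5→∅; union {q1, q2, q3, q4, q6}; ε-closure = {q1, q2, q3, q4, q5, q6}.
Read 'c': q1→{q4}, q2→{q0, q1, q5}, q3→{q1}, q4→{q5}, q5→∅, q6→{q0, q1, q3}; now {q0, q1, q3, q4, q5}.
Read 'b': q0→{q2}, q1→{q2}, q3→∅, q4→{q6}, q5→{q4}; union {q2, q4, q6}; ε-closure = {q2, q4, q5, q6}.
State q0 is not in {q2, q4, q5, q6}.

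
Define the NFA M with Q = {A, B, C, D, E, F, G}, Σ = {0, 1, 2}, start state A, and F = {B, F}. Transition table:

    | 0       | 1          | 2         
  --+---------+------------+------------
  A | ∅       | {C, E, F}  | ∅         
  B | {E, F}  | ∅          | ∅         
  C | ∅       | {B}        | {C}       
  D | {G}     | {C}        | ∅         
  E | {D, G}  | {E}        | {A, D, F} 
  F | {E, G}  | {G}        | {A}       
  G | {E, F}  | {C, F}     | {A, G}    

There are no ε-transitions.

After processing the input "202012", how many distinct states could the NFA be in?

0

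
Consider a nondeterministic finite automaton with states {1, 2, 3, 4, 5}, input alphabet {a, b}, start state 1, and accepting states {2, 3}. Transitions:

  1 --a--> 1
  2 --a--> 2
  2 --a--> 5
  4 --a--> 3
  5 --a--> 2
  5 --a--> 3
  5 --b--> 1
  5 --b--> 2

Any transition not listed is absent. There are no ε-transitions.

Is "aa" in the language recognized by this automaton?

No

Start in {1}.
Read 'a': {1} → {1}.
Read 'a': {1} → {1}.
The final set {1} contains no accepting state.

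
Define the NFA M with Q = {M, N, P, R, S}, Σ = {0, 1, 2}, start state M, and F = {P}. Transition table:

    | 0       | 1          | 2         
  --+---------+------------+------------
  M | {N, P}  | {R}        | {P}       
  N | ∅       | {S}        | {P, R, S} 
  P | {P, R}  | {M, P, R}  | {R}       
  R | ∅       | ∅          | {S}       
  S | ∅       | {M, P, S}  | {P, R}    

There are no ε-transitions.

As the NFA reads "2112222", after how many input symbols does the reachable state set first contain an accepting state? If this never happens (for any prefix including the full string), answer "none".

1

Start in {M}.
Read '2': M→{P}; now {P}.
None of the earlier sets intersect F, but {P} does.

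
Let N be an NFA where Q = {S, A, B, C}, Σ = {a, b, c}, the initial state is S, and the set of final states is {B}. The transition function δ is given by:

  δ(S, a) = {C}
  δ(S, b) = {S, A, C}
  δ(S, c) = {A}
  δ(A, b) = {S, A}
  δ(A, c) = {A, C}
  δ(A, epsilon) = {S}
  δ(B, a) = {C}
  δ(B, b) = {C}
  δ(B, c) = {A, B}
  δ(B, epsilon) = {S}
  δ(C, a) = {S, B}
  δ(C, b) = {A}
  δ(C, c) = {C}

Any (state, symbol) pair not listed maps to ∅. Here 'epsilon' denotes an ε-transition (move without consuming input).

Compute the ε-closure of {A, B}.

{S, A, B}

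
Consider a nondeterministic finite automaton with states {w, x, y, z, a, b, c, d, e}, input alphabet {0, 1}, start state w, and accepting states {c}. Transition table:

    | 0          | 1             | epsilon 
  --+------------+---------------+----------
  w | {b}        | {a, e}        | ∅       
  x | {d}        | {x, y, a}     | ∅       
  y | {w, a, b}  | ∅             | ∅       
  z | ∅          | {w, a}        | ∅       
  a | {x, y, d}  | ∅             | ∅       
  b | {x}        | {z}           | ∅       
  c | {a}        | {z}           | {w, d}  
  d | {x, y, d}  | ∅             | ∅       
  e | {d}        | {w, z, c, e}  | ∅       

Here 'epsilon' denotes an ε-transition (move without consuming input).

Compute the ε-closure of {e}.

Begin with {e}.
No ε-moves leave this set, so the closure equals the set itself.

{e}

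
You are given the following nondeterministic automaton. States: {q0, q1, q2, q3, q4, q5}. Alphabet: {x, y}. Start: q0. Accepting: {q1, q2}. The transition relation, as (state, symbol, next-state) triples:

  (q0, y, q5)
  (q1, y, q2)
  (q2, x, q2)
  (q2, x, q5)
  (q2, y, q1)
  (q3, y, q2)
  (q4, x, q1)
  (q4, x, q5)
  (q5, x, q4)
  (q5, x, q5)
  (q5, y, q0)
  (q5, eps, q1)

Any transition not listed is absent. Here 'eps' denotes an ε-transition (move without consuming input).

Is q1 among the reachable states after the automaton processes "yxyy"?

Yes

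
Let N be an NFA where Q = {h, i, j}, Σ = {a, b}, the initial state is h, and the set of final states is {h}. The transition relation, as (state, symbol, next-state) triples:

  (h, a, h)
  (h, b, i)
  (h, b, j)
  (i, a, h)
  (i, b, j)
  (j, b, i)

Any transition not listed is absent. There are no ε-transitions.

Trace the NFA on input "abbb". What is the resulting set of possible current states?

Start in {h}.
Read 'a': {h} → {h}.
Read 'b': {h} → {i, j}.
Read 'b': {i, j} → {i, j}.
Read 'b': {i, j} → {i, j}.

{i, j}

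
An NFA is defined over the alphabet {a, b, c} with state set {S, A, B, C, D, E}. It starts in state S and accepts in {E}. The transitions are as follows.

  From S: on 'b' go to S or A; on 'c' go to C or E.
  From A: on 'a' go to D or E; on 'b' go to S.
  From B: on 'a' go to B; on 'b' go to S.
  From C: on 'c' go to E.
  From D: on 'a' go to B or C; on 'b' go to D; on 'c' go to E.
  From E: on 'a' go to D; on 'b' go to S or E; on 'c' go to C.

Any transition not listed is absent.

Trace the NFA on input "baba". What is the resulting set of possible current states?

{B, C, D}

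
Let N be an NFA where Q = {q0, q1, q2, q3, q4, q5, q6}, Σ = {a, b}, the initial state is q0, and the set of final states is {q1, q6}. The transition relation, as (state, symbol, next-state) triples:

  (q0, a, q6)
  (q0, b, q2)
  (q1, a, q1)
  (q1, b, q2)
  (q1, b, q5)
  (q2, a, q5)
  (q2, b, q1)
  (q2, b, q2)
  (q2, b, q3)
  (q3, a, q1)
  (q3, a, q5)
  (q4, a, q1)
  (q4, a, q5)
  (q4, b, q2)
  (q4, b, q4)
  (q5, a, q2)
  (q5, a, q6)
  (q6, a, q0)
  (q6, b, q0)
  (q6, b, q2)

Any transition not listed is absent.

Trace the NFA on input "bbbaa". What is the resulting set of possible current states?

{q0, q1, q2, q5, q6}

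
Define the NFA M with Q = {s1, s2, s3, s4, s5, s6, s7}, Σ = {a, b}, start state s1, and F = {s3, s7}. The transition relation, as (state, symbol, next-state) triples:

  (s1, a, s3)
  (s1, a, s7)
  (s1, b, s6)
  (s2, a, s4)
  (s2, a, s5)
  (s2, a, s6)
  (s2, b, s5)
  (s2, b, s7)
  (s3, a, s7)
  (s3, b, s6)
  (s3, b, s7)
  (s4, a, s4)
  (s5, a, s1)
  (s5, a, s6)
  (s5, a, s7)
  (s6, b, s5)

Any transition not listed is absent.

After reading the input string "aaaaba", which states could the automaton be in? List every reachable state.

Start in {s1}.
Read 'a': s1→{s3, s7}; now {s3, s7}.
Read 'a': s3→{s7}, s7→∅; now {s7}.
Read 'a': s7→∅; now ∅.
The set is empty and remains empty for the remaining 3 symbols.

∅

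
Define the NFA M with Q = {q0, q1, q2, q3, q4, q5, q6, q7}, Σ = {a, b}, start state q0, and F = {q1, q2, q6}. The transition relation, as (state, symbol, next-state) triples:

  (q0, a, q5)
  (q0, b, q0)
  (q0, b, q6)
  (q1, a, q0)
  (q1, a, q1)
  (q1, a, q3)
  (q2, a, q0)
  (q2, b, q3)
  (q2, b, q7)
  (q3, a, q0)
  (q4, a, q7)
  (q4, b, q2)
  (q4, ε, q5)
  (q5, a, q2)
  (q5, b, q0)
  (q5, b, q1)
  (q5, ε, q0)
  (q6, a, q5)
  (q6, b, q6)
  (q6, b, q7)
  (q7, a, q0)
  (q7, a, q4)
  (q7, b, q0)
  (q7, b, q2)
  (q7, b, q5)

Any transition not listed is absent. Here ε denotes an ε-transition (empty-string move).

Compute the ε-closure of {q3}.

{q3}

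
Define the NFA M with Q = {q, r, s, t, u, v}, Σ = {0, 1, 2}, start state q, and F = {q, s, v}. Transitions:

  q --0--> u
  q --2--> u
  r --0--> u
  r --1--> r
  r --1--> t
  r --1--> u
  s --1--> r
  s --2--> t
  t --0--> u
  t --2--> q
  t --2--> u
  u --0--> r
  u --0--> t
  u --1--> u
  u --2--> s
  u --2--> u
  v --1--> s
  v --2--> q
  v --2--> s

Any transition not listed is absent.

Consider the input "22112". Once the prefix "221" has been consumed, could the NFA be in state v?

No

Start in {q}.
Read '2': q→{u}; now {u}.
Read '2': u→{s, u}; now {s, u}.
Read '1': s→{r}, u→{u}; now {r, u}.
State v is not in {r, u}.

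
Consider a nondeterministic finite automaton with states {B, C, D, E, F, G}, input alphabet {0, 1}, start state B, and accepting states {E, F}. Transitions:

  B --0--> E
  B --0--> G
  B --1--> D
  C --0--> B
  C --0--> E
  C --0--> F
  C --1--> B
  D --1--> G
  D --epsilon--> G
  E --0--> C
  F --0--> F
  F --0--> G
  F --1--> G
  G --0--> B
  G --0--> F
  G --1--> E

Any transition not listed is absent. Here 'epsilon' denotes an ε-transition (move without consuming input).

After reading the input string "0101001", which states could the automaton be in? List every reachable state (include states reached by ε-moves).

{B, D, G}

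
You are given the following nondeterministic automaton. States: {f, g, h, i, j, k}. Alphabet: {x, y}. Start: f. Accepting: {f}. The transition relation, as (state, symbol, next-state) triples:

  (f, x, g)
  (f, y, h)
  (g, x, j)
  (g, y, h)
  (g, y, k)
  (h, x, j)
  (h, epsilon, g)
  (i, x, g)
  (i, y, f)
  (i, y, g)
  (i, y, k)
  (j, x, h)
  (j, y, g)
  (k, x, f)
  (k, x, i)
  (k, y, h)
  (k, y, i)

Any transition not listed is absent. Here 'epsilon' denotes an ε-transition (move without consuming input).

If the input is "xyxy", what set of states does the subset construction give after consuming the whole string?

Start in {f}.
Read 'x': f→{g}; now {g}.
Read 'y': g→{h, k}; union {h, k}; ε-closure = {g, h, k}.
Read 'x': g→{j}, h→{j}, k→{f, i}; now {f, i, j}.
Read 'y': f→{h}, i→{f, g, k}, j→{g}; now {f, g, h, k}.

{f, g, h, k}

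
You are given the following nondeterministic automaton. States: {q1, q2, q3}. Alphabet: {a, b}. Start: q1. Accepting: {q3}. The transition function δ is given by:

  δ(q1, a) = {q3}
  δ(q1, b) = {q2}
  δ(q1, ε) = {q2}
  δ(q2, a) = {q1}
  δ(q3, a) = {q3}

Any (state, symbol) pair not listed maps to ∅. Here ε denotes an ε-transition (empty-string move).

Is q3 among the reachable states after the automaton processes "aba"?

Start: ε-closure({q1}) = {q1, q2}.
Read 'a': {q1, q2} → {q1, q2, q3}.
Read 'b': {q1, q2, q3} → {q2}.
Read 'a': {q2} → {q1, q2}.
State q3 is not in {q1, q2}.

No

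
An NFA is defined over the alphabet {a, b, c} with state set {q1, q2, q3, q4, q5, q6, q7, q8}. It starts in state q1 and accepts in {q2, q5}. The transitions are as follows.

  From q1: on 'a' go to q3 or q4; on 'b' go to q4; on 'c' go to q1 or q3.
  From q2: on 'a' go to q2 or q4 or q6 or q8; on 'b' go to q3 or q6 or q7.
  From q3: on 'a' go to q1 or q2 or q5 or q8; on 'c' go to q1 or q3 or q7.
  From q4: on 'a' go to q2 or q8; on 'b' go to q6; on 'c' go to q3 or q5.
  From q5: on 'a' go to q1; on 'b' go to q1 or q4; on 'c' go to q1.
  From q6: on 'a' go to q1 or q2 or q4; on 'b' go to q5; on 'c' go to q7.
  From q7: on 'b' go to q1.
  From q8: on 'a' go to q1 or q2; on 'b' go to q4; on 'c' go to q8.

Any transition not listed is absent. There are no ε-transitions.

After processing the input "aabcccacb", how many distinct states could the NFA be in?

Start in {q1}.
Read 'a': {q1} → {q3, q4}.
Read 'a': {q3, q4} → {q1, q2, q5, q8}.
Read 'b': {q1, q2, q5, q8} → {q1, q3, q4, q6, q7}.
Read 'c': {q1, q3, q4, q6, q7} → {q1, q3, q5, q7}.
Read 'c': {q1, q3, q5, q7} → {q1, q3, q7}.
Read 'c': {q1, q3, q7} → {q1, q3, q7}.
Read 'a': {q1, q3, q7} → {q1, q2, q3, q4, q5, q8}.
Read 'c': {q1, q2, q3, q4, q5, q8} → {q1, q3, q5, q7, q8}.
Read 'b': {q1, q3, q5, q7, q8} → {q1, q4}.
That set has 2 states.

2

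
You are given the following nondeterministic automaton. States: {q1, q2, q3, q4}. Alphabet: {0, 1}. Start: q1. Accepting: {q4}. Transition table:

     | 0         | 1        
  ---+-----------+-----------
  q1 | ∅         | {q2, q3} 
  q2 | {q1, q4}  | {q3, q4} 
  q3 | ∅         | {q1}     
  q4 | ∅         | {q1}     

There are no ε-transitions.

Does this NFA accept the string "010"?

No

Start in {q1}.
Read '0': q1→∅; now ∅.
The set is empty and remains empty for the remaining 2 symbols.
The final set ∅ contains no accepting state.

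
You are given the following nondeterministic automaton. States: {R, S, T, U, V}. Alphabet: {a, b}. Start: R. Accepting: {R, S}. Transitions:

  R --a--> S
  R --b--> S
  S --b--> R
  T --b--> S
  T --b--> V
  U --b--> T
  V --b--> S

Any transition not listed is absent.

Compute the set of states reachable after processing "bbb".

Start in {R}.
Read 'b': {R} → {S}.
Read 'b': {S} → {R}.
Read 'b': {R} → {S}.

{S}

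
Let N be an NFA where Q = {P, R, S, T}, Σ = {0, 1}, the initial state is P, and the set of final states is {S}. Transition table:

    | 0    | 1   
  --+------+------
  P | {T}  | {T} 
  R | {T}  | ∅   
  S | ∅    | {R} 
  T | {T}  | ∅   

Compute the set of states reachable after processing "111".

∅

Start in {P}.
Read '1': P→{T}; now {T}.
Read '1': T→∅; now ∅.
The set is empty and remains empty for the remaining 1 symbol.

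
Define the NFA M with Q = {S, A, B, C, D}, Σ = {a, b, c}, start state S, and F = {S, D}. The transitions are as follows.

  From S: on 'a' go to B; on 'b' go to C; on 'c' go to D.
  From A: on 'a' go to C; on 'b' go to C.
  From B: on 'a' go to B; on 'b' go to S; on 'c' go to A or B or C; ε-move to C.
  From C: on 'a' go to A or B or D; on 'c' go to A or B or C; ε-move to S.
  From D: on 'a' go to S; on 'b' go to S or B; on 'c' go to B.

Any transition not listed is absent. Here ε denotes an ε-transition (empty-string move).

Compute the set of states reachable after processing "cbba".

Start in {S}.
Read 'c': S→{D}; now {D}.
Read 'b': D→{S, B}; union {S, B}; ε-closure = {S, B, C}.
Read 'b': S→{C}, B→{S}, C→∅; now {S, C}.
Read 'a': S→{B}, C→{A, B, D}; union {A, B, D}; ε-closure = {S, A, B, C, D}.

{S, A, B, C, D}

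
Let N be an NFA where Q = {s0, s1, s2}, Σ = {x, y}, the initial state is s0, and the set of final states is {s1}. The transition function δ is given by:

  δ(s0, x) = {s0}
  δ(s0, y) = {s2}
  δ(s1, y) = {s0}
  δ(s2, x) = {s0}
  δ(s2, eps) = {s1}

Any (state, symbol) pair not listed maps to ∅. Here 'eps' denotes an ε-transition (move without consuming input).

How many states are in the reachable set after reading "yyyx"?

1

Start in {s0}.
Read 'y': s0→{s2}; union {s2}; ε-closure = {s1, s2}.
Read 'y': s1→{s0}, s2→∅; now {s0}.
Read 'y': s0→{s2}; union {s2}; ε-closure = {s1, s2}.
Read 'x': s1→∅, s2→{s0}; now {s0}.
That set has 1 state.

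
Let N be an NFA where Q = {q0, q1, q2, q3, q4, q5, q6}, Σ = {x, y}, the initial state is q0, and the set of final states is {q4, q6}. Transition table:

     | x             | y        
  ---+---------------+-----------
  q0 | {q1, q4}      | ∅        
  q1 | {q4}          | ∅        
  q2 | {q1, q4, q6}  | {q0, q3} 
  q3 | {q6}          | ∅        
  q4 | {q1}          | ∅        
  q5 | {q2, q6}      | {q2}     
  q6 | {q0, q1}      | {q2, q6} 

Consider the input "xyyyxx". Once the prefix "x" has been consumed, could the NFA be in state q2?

Start in {q0}.
Read 'x': q0→{q1, q4}; now {q1, q4}.
State q2 is not in {q1, q4}.

No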